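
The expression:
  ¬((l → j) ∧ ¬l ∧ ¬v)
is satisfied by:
  {v: True, l: True}
  {v: True, l: False}
  {l: True, v: False}


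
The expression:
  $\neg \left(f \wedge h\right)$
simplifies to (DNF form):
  $\neg f \vee \neg h$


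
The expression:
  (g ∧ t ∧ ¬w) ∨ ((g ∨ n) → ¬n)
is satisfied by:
  {g: True, t: True, w: False, n: False}
  {g: True, t: False, w: False, n: False}
  {t: True, g: False, w: False, n: False}
  {g: False, t: False, w: False, n: False}
  {g: True, w: True, t: True, n: False}
  {g: True, w: True, t: False, n: False}
  {w: True, t: True, g: False, n: False}
  {w: True, t: False, g: False, n: False}
  {n: True, g: True, w: False, t: True}


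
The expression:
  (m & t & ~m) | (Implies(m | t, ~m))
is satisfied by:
  {m: False}


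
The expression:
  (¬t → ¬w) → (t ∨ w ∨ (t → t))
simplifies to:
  True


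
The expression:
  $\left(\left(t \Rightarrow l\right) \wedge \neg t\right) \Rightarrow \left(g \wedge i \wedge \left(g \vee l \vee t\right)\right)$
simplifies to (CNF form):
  $\left(g \vee t\right) \wedge \left(i \vee t\right)$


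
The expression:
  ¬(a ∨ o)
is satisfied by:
  {o: False, a: False}


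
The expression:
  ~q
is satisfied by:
  {q: False}


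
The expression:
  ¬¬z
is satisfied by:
  {z: True}


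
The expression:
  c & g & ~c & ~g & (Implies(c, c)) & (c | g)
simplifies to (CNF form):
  False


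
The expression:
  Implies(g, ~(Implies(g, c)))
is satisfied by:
  {g: False, c: False}
  {c: True, g: False}
  {g: True, c: False}


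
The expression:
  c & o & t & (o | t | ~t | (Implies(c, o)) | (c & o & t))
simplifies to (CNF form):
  c & o & t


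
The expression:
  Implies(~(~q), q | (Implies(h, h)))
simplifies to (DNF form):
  True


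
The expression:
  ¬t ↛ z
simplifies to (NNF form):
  z ∨ ¬t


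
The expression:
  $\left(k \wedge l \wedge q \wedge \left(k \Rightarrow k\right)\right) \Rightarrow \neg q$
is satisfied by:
  {l: False, k: False, q: False}
  {q: True, l: False, k: False}
  {k: True, l: False, q: False}
  {q: True, k: True, l: False}
  {l: True, q: False, k: False}
  {q: True, l: True, k: False}
  {k: True, l: True, q: False}


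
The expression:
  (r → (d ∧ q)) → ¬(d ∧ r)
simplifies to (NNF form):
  ¬d ∨ ¬q ∨ ¬r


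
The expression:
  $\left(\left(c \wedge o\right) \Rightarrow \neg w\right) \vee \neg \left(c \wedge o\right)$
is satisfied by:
  {w: False, c: False, o: False}
  {o: True, w: False, c: False}
  {c: True, w: False, o: False}
  {o: True, c: True, w: False}
  {w: True, o: False, c: False}
  {o: True, w: True, c: False}
  {c: True, w: True, o: False}


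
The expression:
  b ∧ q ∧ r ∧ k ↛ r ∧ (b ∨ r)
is never true.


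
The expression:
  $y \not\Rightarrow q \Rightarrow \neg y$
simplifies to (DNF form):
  $q \vee \neg y$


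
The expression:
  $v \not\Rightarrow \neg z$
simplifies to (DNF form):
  $v \wedge z$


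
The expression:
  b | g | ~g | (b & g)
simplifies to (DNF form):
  True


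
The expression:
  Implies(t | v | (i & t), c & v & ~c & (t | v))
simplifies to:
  ~t & ~v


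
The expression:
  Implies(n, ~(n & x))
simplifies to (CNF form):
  ~n | ~x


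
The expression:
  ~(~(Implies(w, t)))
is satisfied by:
  {t: True, w: False}
  {w: False, t: False}
  {w: True, t: True}


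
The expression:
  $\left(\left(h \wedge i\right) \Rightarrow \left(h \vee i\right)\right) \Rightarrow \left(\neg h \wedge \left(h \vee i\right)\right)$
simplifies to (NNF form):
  $i \wedge \neg h$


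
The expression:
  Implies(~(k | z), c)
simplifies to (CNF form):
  c | k | z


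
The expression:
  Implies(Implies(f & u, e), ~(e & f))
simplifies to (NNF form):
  ~e | ~f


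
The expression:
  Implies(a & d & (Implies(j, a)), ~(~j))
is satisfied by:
  {j: True, d: False, a: False}
  {j: False, d: False, a: False}
  {a: True, j: True, d: False}
  {a: True, j: False, d: False}
  {d: True, j: True, a: False}
  {d: True, j: False, a: False}
  {d: True, a: True, j: True}


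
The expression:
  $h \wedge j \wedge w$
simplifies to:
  $h \wedge j \wedge w$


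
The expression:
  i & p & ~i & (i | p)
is never true.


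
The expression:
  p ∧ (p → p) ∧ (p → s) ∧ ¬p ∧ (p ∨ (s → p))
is never true.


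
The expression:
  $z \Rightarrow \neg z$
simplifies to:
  $\neg z$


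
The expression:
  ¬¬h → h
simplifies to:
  True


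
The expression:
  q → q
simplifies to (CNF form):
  True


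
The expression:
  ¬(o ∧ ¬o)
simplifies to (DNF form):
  True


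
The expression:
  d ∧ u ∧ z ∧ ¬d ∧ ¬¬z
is never true.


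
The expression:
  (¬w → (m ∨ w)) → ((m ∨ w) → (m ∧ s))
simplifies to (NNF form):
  (m ∧ s) ∨ (¬m ∧ ¬w)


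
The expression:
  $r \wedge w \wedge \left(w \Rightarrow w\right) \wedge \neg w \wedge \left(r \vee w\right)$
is never true.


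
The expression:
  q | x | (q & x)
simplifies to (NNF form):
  q | x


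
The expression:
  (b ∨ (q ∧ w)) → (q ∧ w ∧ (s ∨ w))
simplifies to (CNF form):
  (q ∨ ¬b) ∧ (w ∨ ¬b)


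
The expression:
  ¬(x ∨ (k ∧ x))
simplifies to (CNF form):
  ¬x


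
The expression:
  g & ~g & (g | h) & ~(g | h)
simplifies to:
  False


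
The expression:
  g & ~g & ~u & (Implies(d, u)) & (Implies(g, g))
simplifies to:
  False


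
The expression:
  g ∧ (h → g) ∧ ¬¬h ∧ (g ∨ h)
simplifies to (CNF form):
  g ∧ h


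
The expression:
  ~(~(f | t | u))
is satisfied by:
  {t: True, u: True, f: True}
  {t: True, u: True, f: False}
  {t: True, f: True, u: False}
  {t: True, f: False, u: False}
  {u: True, f: True, t: False}
  {u: True, f: False, t: False}
  {f: True, u: False, t: False}


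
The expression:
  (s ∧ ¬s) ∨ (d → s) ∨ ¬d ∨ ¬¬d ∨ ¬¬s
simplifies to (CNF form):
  True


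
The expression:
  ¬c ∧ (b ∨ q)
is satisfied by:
  {b: True, q: True, c: False}
  {b: True, q: False, c: False}
  {q: True, b: False, c: False}


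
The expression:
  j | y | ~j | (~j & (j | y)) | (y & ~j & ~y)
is always true.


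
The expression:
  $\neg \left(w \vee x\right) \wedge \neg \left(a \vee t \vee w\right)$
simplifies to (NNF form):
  $\neg a \wedge \neg t \wedge \neg w \wedge \neg x$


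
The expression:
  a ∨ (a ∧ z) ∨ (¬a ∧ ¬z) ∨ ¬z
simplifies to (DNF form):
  a ∨ ¬z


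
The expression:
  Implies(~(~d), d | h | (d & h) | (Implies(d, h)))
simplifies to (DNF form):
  True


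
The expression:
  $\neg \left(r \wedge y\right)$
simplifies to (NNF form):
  $\neg r \vee \neg y$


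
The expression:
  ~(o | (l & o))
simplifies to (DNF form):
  ~o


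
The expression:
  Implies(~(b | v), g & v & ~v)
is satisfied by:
  {b: True, v: True}
  {b: True, v: False}
  {v: True, b: False}


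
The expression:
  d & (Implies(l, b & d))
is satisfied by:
  {d: True, b: True, l: False}
  {d: True, l: False, b: False}
  {d: True, b: True, l: True}


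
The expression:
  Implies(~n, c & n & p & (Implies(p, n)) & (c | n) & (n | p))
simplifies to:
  n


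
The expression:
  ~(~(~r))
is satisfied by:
  {r: False}


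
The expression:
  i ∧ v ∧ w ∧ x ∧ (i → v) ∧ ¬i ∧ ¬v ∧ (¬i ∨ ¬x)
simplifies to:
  False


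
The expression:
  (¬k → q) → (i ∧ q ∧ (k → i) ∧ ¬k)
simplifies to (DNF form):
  (i ∧ ¬k) ∨ (¬k ∧ ¬q)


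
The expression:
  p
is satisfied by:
  {p: True}


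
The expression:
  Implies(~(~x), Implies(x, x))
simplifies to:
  True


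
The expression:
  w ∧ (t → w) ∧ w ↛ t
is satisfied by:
  {w: True, t: False}


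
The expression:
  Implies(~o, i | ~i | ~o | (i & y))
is always true.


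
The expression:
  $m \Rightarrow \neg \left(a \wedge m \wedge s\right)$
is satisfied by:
  {s: False, m: False, a: False}
  {a: True, s: False, m: False}
  {m: True, s: False, a: False}
  {a: True, m: True, s: False}
  {s: True, a: False, m: False}
  {a: True, s: True, m: False}
  {m: True, s: True, a: False}


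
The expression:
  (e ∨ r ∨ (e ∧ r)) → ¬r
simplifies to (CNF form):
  ¬r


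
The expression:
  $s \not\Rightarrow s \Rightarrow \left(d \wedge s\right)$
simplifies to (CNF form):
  $\text{True}$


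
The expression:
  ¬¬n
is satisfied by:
  {n: True}


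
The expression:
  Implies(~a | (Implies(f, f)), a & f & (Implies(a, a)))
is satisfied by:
  {a: True, f: True}


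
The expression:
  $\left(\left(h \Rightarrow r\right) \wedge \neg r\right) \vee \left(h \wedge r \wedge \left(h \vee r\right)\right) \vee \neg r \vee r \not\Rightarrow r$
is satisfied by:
  {h: True, r: False}
  {r: False, h: False}
  {r: True, h: True}


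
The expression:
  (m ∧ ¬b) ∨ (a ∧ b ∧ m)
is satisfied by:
  {m: True, a: True, b: False}
  {m: True, b: False, a: False}
  {m: True, a: True, b: True}


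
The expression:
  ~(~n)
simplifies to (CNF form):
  n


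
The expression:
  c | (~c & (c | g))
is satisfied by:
  {c: True, g: True}
  {c: True, g: False}
  {g: True, c: False}


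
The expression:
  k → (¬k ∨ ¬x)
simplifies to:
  ¬k ∨ ¬x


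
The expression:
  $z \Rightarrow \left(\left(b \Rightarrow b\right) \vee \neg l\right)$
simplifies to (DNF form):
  $\text{True}$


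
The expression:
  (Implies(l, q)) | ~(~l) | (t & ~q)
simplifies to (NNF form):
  True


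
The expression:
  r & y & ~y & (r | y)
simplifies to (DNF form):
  False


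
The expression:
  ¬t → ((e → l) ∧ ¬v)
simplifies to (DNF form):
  t ∨ (l ∧ ¬v) ∨ (¬e ∧ ¬v)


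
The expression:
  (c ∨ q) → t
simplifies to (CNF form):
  (t ∨ ¬c) ∧ (t ∨ ¬q)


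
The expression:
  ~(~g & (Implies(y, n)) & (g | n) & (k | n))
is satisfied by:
  {g: True, n: False}
  {n: False, g: False}
  {n: True, g: True}


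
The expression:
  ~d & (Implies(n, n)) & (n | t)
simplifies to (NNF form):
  ~d & (n | t)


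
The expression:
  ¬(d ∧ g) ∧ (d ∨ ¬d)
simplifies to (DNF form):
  ¬d ∨ ¬g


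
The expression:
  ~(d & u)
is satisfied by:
  {u: False, d: False}
  {d: True, u: False}
  {u: True, d: False}


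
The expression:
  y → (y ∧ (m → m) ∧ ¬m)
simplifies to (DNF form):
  ¬m ∨ ¬y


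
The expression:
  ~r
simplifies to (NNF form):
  ~r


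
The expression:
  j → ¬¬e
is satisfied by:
  {e: True, j: False}
  {j: False, e: False}
  {j: True, e: True}


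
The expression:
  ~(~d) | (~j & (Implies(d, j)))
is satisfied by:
  {d: True, j: False}
  {j: False, d: False}
  {j: True, d: True}


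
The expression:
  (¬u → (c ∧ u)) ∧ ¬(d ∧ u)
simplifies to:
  u ∧ ¬d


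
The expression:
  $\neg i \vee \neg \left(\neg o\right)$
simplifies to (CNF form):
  $o \vee \neg i$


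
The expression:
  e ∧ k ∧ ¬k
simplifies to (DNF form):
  False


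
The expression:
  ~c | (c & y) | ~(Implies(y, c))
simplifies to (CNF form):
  y | ~c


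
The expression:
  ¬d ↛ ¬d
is never true.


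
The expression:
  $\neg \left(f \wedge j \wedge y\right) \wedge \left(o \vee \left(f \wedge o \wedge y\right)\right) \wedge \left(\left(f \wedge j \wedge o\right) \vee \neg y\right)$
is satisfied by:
  {o: True, y: False}


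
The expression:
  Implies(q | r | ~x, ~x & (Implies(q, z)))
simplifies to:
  (z & ~x) | (~q & ~r) | (~q & ~x)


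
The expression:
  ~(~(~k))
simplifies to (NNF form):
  ~k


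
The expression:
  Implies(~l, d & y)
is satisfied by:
  {y: True, l: True, d: True}
  {y: True, l: True, d: False}
  {l: True, d: True, y: False}
  {l: True, d: False, y: False}
  {y: True, d: True, l: False}


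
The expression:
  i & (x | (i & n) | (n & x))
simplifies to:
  i & (n | x)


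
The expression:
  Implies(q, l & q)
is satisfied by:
  {l: True, q: False}
  {q: False, l: False}
  {q: True, l: True}


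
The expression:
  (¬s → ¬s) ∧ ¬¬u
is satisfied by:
  {u: True}


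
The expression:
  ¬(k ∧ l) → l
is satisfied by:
  {l: True}


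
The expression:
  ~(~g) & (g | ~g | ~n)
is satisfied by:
  {g: True}


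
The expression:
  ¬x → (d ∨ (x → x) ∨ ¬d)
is always true.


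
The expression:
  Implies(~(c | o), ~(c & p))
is always true.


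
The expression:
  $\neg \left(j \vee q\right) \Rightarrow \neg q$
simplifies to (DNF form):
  $\text{True}$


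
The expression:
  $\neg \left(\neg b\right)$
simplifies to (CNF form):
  $b$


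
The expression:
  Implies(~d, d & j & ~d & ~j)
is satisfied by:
  {d: True}


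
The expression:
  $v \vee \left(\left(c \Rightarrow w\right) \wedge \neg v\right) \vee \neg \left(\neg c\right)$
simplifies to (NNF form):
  $\text{True}$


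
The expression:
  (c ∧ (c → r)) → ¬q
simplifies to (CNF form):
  ¬c ∨ ¬q ∨ ¬r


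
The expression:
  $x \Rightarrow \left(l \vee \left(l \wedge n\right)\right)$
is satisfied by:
  {l: True, x: False}
  {x: False, l: False}
  {x: True, l: True}


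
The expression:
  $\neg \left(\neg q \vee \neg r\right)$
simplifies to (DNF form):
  $q \wedge r$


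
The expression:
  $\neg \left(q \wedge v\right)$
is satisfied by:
  {v: False, q: False}
  {q: True, v: False}
  {v: True, q: False}


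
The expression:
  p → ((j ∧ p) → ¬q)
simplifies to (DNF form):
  ¬j ∨ ¬p ∨ ¬q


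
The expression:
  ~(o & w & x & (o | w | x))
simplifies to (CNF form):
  ~o | ~w | ~x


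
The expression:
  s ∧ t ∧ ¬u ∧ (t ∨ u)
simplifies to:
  s ∧ t ∧ ¬u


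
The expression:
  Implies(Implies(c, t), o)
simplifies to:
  o | (c & ~t)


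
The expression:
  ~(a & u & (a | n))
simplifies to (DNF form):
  ~a | ~u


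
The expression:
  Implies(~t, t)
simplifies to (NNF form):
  t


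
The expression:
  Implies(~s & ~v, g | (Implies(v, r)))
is always true.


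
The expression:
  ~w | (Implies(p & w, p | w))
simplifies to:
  True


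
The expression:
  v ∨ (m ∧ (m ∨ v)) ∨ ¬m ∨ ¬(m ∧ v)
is always true.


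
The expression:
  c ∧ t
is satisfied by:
  {t: True, c: True}


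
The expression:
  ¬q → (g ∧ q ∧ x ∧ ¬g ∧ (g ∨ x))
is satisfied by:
  {q: True}


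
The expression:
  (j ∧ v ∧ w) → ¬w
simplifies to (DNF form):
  ¬j ∨ ¬v ∨ ¬w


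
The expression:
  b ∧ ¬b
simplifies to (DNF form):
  False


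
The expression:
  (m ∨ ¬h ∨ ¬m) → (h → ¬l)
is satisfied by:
  {l: False, h: False}
  {h: True, l: False}
  {l: True, h: False}


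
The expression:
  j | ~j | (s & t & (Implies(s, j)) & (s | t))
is always true.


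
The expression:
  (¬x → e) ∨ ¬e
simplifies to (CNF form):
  True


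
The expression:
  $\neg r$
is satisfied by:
  {r: False}


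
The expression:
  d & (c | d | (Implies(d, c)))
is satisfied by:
  {d: True}


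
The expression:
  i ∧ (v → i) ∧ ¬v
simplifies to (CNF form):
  i ∧ ¬v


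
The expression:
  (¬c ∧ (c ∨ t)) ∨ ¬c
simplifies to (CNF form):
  ¬c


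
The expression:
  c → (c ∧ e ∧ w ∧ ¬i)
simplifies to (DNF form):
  (e ∧ w ∧ ¬i) ∨ ¬c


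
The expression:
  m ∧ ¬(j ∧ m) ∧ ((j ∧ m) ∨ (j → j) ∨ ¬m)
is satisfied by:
  {m: True, j: False}


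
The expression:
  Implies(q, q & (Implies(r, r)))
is always true.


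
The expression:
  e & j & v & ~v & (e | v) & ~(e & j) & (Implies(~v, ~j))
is never true.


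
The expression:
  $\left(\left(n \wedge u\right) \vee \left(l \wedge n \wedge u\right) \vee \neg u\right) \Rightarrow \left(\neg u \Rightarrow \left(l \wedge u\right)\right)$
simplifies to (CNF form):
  $u$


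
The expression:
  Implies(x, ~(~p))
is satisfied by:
  {p: True, x: False}
  {x: False, p: False}
  {x: True, p: True}


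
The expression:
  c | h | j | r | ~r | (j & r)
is always true.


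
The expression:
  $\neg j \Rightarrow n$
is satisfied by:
  {n: True, j: True}
  {n: True, j: False}
  {j: True, n: False}


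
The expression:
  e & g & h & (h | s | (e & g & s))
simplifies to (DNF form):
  e & g & h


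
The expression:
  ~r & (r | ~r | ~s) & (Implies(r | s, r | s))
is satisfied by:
  {r: False}


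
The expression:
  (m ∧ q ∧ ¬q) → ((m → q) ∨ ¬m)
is always true.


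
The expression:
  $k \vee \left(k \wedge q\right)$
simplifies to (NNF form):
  $k$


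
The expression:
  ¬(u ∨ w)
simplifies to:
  ¬u ∧ ¬w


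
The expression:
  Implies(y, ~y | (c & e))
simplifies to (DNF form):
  ~y | (c & e)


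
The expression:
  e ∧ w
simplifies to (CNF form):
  e ∧ w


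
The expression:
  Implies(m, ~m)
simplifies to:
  ~m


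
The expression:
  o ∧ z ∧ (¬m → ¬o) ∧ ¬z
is never true.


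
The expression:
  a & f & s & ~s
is never true.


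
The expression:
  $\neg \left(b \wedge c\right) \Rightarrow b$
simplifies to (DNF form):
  $b$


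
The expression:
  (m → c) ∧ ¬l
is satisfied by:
  {c: True, m: False, l: False}
  {m: False, l: False, c: False}
  {c: True, m: True, l: False}


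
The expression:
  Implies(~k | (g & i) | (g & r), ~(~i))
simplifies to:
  i | (k & ~g) | (k & ~r)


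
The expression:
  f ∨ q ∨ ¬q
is always true.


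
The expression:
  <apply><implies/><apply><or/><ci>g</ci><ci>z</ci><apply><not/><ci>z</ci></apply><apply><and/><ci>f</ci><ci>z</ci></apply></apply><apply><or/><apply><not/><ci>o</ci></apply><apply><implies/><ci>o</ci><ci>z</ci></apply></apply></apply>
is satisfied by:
  {z: True, o: False}
  {o: False, z: False}
  {o: True, z: True}


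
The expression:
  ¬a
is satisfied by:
  {a: False}


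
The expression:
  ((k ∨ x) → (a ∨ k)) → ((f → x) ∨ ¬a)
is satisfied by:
  {x: True, a: False, f: False}
  {a: False, f: False, x: False}
  {f: True, x: True, a: False}
  {f: True, a: False, x: False}
  {x: True, a: True, f: False}
  {a: True, x: False, f: False}
  {f: True, a: True, x: True}


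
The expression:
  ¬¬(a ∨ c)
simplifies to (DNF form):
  a ∨ c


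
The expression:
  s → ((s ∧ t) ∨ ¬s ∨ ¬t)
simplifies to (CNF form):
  True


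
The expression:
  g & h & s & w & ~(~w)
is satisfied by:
  {h: True, w: True, s: True, g: True}


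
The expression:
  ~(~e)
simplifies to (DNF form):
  e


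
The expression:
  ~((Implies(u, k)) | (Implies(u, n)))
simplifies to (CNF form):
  u & ~k & ~n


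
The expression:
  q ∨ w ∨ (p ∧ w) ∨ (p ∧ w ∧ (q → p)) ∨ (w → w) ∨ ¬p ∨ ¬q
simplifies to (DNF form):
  True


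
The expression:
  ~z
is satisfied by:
  {z: False}


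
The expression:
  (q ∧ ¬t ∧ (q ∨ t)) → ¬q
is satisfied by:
  {t: True, q: False}
  {q: False, t: False}
  {q: True, t: True}


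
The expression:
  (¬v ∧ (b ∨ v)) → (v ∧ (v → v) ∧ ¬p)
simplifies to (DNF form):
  v ∨ ¬b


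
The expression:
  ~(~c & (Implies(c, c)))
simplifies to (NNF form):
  c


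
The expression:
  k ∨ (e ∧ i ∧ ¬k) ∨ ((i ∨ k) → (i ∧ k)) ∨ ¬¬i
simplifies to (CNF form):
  True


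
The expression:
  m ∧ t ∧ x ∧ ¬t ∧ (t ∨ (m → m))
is never true.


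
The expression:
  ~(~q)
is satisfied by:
  {q: True}


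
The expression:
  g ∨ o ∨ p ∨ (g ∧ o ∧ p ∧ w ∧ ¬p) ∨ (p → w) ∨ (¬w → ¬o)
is always true.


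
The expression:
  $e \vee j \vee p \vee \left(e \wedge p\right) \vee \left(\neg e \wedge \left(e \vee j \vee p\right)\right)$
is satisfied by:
  {e: True, p: True, j: True}
  {e: True, p: True, j: False}
  {e: True, j: True, p: False}
  {e: True, j: False, p: False}
  {p: True, j: True, e: False}
  {p: True, j: False, e: False}
  {j: True, p: False, e: False}


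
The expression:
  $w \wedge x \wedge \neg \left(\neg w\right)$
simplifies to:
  $w \wedge x$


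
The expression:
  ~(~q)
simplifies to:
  q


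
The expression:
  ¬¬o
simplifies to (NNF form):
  o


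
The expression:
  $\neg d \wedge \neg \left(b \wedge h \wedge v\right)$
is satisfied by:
  {d: False, h: False, v: False, b: False}
  {b: True, d: False, h: False, v: False}
  {v: True, d: False, h: False, b: False}
  {b: True, v: True, d: False, h: False}
  {h: True, b: False, d: False, v: False}
  {b: True, h: True, d: False, v: False}
  {v: True, h: True, b: False, d: False}


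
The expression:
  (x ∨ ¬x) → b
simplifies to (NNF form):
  b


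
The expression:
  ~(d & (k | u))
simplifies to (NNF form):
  ~d | (~k & ~u)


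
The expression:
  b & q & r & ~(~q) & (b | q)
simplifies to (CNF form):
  b & q & r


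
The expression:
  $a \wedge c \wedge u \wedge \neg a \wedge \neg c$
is never true.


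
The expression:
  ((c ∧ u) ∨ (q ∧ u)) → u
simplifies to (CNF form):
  True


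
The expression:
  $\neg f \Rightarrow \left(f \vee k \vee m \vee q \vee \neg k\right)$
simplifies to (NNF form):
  $\text{True}$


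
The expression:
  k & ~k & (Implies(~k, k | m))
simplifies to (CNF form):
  False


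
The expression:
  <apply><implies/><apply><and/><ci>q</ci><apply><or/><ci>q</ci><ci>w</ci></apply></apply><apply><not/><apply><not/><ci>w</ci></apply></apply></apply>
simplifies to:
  <apply><or/><ci>w</ci><apply><not/><ci>q</ci></apply></apply>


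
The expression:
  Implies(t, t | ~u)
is always true.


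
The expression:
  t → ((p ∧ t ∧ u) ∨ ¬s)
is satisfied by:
  {p: True, u: True, s: False, t: False}
  {p: True, u: False, s: False, t: False}
  {u: True, p: False, s: False, t: False}
  {p: False, u: False, s: False, t: False}
  {t: True, p: True, u: True, s: False}
  {t: True, p: True, u: False, s: False}
  {t: True, u: True, p: False, s: False}
  {t: True, u: False, p: False, s: False}
  {p: True, s: True, u: True, t: False}
  {p: True, s: True, u: False, t: False}
  {s: True, u: True, p: False, t: False}
  {s: True, p: False, u: False, t: False}
  {t: True, p: True, s: True, u: True}


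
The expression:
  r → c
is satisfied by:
  {c: True, r: False}
  {r: False, c: False}
  {r: True, c: True}


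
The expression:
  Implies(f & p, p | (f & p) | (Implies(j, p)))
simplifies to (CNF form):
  True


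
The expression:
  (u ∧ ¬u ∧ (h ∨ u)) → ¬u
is always true.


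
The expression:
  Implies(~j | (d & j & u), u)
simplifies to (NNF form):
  j | u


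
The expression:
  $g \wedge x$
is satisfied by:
  {x: True, g: True}


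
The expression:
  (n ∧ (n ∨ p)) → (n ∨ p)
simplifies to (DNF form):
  True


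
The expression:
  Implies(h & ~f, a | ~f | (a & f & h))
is always true.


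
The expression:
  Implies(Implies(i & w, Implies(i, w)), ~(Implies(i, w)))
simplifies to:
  i & ~w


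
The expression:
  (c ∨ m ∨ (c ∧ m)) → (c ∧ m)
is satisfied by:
  {m: False, c: False}
  {c: True, m: True}


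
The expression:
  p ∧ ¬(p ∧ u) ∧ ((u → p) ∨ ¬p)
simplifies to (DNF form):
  p ∧ ¬u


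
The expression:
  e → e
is always true.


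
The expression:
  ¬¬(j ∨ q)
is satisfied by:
  {q: True, j: True}
  {q: True, j: False}
  {j: True, q: False}


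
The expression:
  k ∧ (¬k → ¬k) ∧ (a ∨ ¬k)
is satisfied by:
  {a: True, k: True}


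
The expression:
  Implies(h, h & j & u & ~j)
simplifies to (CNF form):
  ~h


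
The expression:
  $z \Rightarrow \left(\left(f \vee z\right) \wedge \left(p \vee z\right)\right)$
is always true.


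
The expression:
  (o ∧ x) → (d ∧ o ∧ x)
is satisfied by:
  {d: True, x: False, o: False}
  {x: False, o: False, d: False}
  {d: True, o: True, x: False}
  {o: True, x: False, d: False}
  {d: True, x: True, o: False}
  {x: True, d: False, o: False}
  {d: True, o: True, x: True}


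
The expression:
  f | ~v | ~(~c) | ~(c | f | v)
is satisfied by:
  {c: True, f: True, v: False}
  {c: True, f: False, v: False}
  {f: True, c: False, v: False}
  {c: False, f: False, v: False}
  {c: True, v: True, f: True}
  {c: True, v: True, f: False}
  {v: True, f: True, c: False}


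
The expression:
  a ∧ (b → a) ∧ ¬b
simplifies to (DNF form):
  a ∧ ¬b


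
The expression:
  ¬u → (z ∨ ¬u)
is always true.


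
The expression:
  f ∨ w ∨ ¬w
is always true.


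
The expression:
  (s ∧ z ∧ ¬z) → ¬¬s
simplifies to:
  True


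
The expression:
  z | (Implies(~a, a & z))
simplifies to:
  a | z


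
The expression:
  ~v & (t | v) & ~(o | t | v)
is never true.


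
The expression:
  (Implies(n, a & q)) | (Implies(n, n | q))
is always true.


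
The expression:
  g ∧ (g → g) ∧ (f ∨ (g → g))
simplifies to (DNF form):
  g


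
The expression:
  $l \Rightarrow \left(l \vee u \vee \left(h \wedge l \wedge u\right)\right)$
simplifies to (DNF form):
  $\text{True}$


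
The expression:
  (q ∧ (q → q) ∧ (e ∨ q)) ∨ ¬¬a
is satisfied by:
  {a: True, q: True}
  {a: True, q: False}
  {q: True, a: False}


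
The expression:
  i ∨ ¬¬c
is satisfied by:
  {i: True, c: True}
  {i: True, c: False}
  {c: True, i: False}


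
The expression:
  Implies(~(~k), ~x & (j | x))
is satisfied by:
  {j: True, k: False, x: False}
  {j: False, k: False, x: False}
  {x: True, j: True, k: False}
  {x: True, j: False, k: False}
  {k: True, j: True, x: False}


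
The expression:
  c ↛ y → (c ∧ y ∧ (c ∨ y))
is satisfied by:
  {y: True, c: False}
  {c: False, y: False}
  {c: True, y: True}


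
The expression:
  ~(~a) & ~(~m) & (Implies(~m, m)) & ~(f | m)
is never true.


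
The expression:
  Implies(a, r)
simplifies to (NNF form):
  r | ~a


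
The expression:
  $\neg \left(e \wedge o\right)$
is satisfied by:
  {e: False, o: False}
  {o: True, e: False}
  {e: True, o: False}


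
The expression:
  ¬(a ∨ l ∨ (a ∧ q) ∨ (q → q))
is never true.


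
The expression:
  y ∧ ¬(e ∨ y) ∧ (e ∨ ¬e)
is never true.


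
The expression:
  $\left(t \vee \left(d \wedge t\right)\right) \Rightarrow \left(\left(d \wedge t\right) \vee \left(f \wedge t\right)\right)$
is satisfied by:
  {d: True, f: True, t: False}
  {d: True, f: False, t: False}
  {f: True, d: False, t: False}
  {d: False, f: False, t: False}
  {d: True, t: True, f: True}
  {d: True, t: True, f: False}
  {t: True, f: True, d: False}


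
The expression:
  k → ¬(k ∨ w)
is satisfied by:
  {k: False}


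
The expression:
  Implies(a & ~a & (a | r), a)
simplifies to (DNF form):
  True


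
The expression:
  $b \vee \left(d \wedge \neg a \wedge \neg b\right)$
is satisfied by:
  {b: True, d: True, a: False}
  {b: True, d: False, a: False}
  {b: True, a: True, d: True}
  {b: True, a: True, d: False}
  {d: True, a: False, b: False}


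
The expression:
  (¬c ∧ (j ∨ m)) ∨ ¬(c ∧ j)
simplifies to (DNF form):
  ¬c ∨ ¬j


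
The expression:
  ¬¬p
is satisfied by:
  {p: True}


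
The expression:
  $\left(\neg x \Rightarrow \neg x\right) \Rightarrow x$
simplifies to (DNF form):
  $x$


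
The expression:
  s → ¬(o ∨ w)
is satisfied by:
  {w: False, s: False, o: False}
  {o: True, w: False, s: False}
  {w: True, o: False, s: False}
  {o: True, w: True, s: False}
  {s: True, o: False, w: False}


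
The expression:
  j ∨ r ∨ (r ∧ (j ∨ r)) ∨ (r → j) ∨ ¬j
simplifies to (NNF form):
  True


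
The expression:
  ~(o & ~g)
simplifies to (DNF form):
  g | ~o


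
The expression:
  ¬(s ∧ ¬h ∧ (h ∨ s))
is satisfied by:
  {h: True, s: False}
  {s: False, h: False}
  {s: True, h: True}


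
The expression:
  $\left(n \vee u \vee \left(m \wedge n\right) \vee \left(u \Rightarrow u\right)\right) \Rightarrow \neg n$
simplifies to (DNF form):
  $\neg n$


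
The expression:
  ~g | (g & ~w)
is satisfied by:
  {w: False, g: False}
  {g: True, w: False}
  {w: True, g: False}


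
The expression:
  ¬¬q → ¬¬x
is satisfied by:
  {x: True, q: False}
  {q: False, x: False}
  {q: True, x: True}


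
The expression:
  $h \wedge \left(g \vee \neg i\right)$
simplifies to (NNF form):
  $h \wedge \left(g \vee \neg i\right)$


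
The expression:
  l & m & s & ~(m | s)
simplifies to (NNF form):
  False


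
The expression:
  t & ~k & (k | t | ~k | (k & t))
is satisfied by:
  {t: True, k: False}


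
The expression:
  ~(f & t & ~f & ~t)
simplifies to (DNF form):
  True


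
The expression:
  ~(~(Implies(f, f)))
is always true.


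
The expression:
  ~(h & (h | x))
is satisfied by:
  {h: False}


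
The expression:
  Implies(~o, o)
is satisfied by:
  {o: True}


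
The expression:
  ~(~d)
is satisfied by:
  {d: True}


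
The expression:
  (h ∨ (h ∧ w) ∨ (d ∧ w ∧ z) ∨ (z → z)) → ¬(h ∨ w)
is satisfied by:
  {w: False, h: False}


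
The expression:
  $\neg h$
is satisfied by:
  {h: False}


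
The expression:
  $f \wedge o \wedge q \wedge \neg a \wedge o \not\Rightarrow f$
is never true.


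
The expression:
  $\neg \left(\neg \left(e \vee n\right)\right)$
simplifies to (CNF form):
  $e \vee n$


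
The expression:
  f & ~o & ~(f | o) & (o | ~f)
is never true.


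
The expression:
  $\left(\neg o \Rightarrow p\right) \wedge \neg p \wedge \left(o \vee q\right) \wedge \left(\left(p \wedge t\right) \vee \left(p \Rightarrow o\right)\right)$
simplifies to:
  $o \wedge \neg p$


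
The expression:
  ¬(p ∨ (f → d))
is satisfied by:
  {f: True, d: False, p: False}


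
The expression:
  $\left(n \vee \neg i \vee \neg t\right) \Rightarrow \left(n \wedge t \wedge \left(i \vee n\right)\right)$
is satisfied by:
  {t: True, i: True, n: True}
  {t: True, i: True, n: False}
  {t: True, n: True, i: False}


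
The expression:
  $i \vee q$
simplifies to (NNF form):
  $i \vee q$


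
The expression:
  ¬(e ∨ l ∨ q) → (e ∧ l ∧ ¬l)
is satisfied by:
  {q: True, l: True, e: True}
  {q: True, l: True, e: False}
  {q: True, e: True, l: False}
  {q: True, e: False, l: False}
  {l: True, e: True, q: False}
  {l: True, e: False, q: False}
  {e: True, l: False, q: False}


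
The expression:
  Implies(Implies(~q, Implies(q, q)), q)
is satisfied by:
  {q: True}


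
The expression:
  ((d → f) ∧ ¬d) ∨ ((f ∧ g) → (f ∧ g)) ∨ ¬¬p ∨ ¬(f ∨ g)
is always true.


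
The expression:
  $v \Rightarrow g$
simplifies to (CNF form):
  $g \vee \neg v$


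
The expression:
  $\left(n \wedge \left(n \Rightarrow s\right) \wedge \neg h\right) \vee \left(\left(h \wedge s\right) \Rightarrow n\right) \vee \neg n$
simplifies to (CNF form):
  $\text{True}$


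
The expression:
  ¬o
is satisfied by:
  {o: False}


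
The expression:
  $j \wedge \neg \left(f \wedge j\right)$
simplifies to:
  $j \wedge \neg f$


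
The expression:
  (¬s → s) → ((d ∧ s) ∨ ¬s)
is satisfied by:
  {d: True, s: False}
  {s: False, d: False}
  {s: True, d: True}


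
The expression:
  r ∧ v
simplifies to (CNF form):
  r ∧ v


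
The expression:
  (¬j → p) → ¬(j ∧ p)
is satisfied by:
  {p: False, j: False}
  {j: True, p: False}
  {p: True, j: False}


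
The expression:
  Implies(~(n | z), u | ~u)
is always true.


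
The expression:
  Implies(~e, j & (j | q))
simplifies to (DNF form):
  e | j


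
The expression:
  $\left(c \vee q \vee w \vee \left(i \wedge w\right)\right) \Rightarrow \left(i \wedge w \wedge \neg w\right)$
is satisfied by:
  {q: False, w: False, c: False}


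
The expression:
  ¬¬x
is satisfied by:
  {x: True}


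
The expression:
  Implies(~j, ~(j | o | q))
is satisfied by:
  {j: True, q: False, o: False}
  {o: True, j: True, q: False}
  {j: True, q: True, o: False}
  {o: True, j: True, q: True}
  {o: False, q: False, j: False}


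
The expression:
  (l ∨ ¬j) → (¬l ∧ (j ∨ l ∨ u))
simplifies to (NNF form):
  ¬l ∧ (j ∨ u)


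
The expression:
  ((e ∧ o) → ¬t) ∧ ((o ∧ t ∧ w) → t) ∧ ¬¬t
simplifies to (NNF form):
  t ∧ (¬e ∨ ¬o)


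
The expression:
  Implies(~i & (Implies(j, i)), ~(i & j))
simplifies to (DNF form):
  True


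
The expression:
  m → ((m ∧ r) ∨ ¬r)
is always true.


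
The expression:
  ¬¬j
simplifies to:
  j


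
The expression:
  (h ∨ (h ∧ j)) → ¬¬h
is always true.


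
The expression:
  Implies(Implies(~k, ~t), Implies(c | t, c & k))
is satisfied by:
  {c: False, k: False, t: False}
  {t: True, c: False, k: False}
  {k: True, c: False, t: False}
  {t: True, c: True, k: False}
  {k: True, c: True, t: False}
  {t: True, k: True, c: True}


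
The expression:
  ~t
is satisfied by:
  {t: False}


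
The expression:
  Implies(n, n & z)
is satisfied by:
  {z: True, n: False}
  {n: False, z: False}
  {n: True, z: True}


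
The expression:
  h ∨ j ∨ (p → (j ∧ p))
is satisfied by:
  {j: True, h: True, p: False}
  {j: True, p: False, h: False}
  {h: True, p: False, j: False}
  {h: False, p: False, j: False}
  {j: True, h: True, p: True}
  {j: True, p: True, h: False}
  {h: True, p: True, j: False}


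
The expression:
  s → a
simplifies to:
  a ∨ ¬s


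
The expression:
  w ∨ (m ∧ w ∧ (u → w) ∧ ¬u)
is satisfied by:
  {w: True}


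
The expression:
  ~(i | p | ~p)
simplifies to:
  False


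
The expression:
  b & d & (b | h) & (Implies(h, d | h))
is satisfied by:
  {b: True, d: True}


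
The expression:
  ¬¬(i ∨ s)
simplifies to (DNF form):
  i ∨ s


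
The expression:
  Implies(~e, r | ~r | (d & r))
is always true.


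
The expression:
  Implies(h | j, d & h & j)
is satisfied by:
  {d: True, j: False, h: False}
  {d: False, j: False, h: False}
  {h: True, j: True, d: True}


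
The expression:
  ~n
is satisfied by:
  {n: False}


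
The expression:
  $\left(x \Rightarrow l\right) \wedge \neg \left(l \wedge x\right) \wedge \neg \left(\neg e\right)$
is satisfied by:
  {e: True, x: False}


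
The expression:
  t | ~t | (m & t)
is always true.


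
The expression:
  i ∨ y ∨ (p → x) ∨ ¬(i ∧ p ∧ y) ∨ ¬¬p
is always true.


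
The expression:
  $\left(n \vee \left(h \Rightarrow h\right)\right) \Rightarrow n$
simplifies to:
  $n$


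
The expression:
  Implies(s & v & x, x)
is always true.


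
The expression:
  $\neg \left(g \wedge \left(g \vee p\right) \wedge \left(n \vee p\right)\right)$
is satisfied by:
  {n: False, g: False, p: False}
  {p: True, n: False, g: False}
  {n: True, p: False, g: False}
  {p: True, n: True, g: False}
  {g: True, p: False, n: False}


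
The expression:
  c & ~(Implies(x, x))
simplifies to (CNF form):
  False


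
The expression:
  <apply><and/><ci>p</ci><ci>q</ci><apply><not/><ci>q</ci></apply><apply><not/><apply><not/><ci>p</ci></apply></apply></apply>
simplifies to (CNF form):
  <false/>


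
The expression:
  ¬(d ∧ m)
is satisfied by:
  {m: False, d: False}
  {d: True, m: False}
  {m: True, d: False}


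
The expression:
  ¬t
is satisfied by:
  {t: False}


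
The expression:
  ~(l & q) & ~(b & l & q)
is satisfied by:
  {l: False, q: False}
  {q: True, l: False}
  {l: True, q: False}


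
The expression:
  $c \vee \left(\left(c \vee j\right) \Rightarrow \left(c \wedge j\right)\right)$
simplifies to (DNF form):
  $c \vee \neg j$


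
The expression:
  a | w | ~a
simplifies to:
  True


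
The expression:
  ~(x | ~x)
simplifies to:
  False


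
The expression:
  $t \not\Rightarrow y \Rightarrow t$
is always true.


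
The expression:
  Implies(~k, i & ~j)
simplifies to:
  k | (i & ~j)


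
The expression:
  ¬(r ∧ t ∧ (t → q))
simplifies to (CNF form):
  ¬q ∨ ¬r ∨ ¬t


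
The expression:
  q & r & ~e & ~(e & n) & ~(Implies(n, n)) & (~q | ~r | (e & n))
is never true.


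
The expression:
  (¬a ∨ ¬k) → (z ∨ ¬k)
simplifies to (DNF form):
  a ∨ z ∨ ¬k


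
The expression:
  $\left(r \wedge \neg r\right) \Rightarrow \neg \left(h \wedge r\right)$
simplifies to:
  $\text{True}$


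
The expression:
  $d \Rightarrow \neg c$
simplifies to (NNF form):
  $\neg c \vee \neg d$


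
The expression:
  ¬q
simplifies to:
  ¬q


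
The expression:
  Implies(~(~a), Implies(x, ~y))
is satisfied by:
  {x: False, y: False, a: False}
  {a: True, x: False, y: False}
  {y: True, x: False, a: False}
  {a: True, y: True, x: False}
  {x: True, a: False, y: False}
  {a: True, x: True, y: False}
  {y: True, x: True, a: False}


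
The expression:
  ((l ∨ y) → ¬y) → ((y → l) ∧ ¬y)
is always true.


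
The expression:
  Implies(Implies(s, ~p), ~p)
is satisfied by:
  {s: True, p: False}
  {p: False, s: False}
  {p: True, s: True}


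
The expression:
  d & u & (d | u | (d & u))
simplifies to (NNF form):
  d & u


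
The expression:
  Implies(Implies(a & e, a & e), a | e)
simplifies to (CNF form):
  a | e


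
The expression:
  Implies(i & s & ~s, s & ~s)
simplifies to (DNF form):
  True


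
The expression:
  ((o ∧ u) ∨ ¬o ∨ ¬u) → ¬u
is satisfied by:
  {u: False}


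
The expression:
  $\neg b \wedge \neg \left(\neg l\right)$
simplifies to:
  $l \wedge \neg b$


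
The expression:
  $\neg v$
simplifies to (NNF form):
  $\neg v$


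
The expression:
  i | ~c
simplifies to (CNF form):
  i | ~c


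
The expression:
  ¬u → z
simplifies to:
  u ∨ z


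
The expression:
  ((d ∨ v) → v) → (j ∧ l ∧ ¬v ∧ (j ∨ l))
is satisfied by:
  {d: True, j: True, l: True, v: False}
  {d: True, j: True, l: False, v: False}
  {d: True, l: True, v: False, j: False}
  {d: True, l: False, v: False, j: False}
  {j: True, l: True, v: False, d: False}


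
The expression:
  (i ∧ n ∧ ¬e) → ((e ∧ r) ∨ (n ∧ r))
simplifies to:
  e ∨ r ∨ ¬i ∨ ¬n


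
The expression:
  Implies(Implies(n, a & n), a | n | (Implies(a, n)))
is always true.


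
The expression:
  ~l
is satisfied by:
  {l: False}


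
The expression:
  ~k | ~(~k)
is always true.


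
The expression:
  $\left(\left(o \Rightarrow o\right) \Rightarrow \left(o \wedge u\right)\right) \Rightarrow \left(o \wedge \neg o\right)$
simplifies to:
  $\neg o \vee \neg u$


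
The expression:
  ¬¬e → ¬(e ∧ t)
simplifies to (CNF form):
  ¬e ∨ ¬t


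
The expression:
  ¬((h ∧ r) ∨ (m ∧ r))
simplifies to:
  (¬h ∧ ¬m) ∨ ¬r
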